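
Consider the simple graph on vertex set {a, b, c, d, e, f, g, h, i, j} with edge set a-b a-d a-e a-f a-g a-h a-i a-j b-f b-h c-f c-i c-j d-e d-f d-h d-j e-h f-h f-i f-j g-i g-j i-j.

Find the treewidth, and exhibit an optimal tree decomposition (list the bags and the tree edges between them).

Every bag has size at most 4, so the width is 4 − 1 = 3 and tw(G) ≤ 3. For the lower bound, the 4 vertices {c, f, i, j} are pairwise adjacent, and any tree decomposition puts a clique entirely inside one bag — forcing width ≥ 3. Therefore the treewidth is 3.

Treewidth 3.
Bags: B1 = {a, f, i, j}  B2 = {a, d, f, j}  B3 = {c, f, i, j}  B4 = {a, d, f, h}  B5 = {a, b, f, h}  B6 = {a, d, e, h}  B7 = {a, g, i, j}
Tree: B1–B2, B1–B3, B2–B4, B4–B5, B4–B6, B1–B7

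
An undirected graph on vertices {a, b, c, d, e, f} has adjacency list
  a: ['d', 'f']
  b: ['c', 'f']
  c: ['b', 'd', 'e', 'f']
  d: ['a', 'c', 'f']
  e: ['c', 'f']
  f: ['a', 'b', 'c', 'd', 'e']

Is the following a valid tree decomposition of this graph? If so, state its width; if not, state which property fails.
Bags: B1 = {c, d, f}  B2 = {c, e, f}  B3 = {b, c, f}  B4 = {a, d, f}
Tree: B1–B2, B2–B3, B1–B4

Yes; width 2.

Every vertex of G appears in some bag (union = {a, b, c, d, e, f}); every edge is covered by a bag; and for each vertex v the set of bags containing v is connected in the bag tree. The decomposition is therefore valid. The largest bag has 3 vertices, so the width is 2.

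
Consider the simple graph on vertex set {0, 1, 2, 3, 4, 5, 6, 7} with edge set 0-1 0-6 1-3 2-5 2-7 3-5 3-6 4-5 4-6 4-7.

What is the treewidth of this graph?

2

A width-2 tree decomposition is:
Bags: B1 = {2, 4, 7}  B2 = {2, 4, 5}  B3 = {4, 5, 6}  B4 = {3, 5, 6}  B5 = {0, 3, 6}  B6 = {0, 1, 3}
Tree: B1–B2, B2–B3, B3–B4, B4–B5, B5–B6
Each bag holds 3 vertices, so the decomposition has width 2, which upper-bounds the treewidth. The edges 7–2–5–4–7 form a cycle, so G is not a tree and its treewidth is at least 2. Hence tw(G) = 2 exactly.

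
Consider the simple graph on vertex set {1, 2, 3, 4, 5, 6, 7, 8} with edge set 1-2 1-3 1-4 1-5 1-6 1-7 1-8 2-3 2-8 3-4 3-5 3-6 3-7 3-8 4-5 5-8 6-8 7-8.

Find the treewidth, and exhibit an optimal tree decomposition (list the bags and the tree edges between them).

Treewidth 3.
One such decomposition:
Bags: B1 = {1, 3, 5, 8}  B2 = {1, 3, 6, 8}  B3 = {1, 3, 7, 8}  B4 = {1, 3, 4, 5}  B5 = {1, 2, 3, 8}
Tree: B1–B2, B1–B3, B1–B4, B1–B5

Each bag holds 4 vertices, so the decomposition has width 3, which upper-bounds the treewidth. Conversely, {1, 2, 3, 8} is a clique of size 4, and the vertices of any clique must share a bag in every tree decomposition; so some bag has ≥ 4 vertices and tw(G) ≥ 3. Therefore the treewidth is 3.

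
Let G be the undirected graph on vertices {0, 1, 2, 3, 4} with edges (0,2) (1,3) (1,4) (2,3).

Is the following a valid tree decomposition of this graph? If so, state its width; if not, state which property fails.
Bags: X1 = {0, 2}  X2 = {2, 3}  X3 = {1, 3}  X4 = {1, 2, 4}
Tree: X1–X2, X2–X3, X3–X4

A tree decomposition must satisfy three properties: every vertex lies in some bag; for every edge, both endpoints lie together in some bag; and for every vertex, the bags containing it form a connected subtree. Here bags containing vertex 2 are not connected in the tree, so the decomposition is invalid.

No — bags containing vertex 2 are not connected in the tree.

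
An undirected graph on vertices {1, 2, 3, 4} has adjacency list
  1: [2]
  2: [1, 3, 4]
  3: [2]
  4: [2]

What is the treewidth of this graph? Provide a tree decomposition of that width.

Every bag has size at most 2, so the width is 2 − 1 = 1 and tw(G) ≤ 1. G has an edge, so its treewidth is at least 1. Therefore the treewidth is 1.

Treewidth 1.
One such decomposition:
Bags: B1 = {2, 3}  B2 = {2, 4}  B3 = {1, 2}
Tree: B1–B2, B2–B3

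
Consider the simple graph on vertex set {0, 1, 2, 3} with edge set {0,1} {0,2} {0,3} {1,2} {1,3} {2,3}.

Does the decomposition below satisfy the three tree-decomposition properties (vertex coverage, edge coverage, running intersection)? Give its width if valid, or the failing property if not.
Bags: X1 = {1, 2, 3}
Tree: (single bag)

A tree decomposition must satisfy three properties: every vertex lies in some bag; for every edge, both endpoints lie together in some bag; and for every vertex, the bags containing it form a connected subtree. Here vertex 0 appears in no bag, so the decomposition is invalid.

No — vertex 0 appears in no bag.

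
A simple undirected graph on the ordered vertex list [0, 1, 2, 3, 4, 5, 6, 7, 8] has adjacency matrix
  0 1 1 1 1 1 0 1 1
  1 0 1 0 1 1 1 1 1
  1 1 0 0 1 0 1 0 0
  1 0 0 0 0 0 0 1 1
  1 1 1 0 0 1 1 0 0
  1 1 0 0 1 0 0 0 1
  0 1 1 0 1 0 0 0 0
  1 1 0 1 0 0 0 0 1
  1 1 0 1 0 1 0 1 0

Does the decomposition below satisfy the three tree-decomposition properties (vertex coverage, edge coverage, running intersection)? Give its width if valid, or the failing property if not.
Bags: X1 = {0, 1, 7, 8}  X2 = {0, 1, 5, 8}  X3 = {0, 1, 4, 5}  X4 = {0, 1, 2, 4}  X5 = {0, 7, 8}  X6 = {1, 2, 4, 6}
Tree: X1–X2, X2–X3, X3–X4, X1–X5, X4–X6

A tree decomposition must satisfy three properties: every vertex lies in some bag; for every edge, both endpoints lie together in some bag; and for every vertex, the bags containing it form a connected subtree. Here vertex 3 appears in no bag, so the decomposition is invalid.

No — vertex 3 appears in no bag.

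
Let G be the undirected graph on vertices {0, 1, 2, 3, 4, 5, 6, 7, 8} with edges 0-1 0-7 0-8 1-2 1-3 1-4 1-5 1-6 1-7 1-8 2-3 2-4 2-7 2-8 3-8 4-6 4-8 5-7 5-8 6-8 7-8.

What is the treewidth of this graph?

A width-3 tree decomposition is:
Bags: B1 = {1, 5, 7, 8}  B2 = {1, 2, 7, 8}  B3 = {0, 1, 7, 8}  B4 = {1, 2, 4, 8}  B5 = {1, 2, 3, 8}  B6 = {1, 4, 6, 8}
Tree: B1–B2, B2–B3, B2–B4, B2–B5, B4–B6
Every bag has size at most 4, so the width is 4 − 1 = 3 and tw(G) ≤ 3. Conversely, {0, 1, 7, 8} is a clique of size 4, and the vertices of any clique must share a bag in every tree decomposition; so some bag has ≥ 4 vertices and tw(G) ≥ 3. Combining the bounds, tw(G) = 3.

3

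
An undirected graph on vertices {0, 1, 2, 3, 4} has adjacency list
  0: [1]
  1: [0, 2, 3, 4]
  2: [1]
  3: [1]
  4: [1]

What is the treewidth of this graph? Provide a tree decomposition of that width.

Treewidth 1.
One such decomposition:
Bags: B1 = {0, 1}  B2 = {1, 4}  B3 = {1, 2}  B4 = {1, 3}
Tree: B1–B2, B2–B3, B1–B4

Every bag has size at most 2, so the width is 2 − 1 = 1 and tw(G) ≤ 1. Since G has at least one edge (e.g. 1–0), it is not an edgeless graph, so tw(G) ≥ 1. Combining the bounds, tw(G) = 1.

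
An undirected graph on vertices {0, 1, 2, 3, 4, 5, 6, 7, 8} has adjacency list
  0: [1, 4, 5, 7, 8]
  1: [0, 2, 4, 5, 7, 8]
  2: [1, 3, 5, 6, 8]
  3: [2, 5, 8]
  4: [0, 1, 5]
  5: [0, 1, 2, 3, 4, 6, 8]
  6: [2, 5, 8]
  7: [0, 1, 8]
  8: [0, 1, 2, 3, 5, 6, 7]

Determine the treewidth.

3

A width-3 tree decomposition is:
Bags: B1 = {1, 2, 5, 8}  B2 = {2, 3, 5, 8}  B3 = {2, 5, 6, 8}  B4 = {0, 1, 5, 8}  B5 = {0, 1, 4, 5}  B6 = {0, 1, 7, 8}
Tree: B1–B2, B2–B3, B1–B4, B4–B5, B4–B6
Every bag has size at most 4, so the width is 4 − 1 = 3 and tw(G) ≤ 3. For the lower bound, the 4 vertices {0, 1, 5, 8} are pairwise adjacent, and any tree decomposition puts a clique entirely inside one bag — forcing width ≥ 3. The upper and lower bounds meet at 3, so that is the treewidth.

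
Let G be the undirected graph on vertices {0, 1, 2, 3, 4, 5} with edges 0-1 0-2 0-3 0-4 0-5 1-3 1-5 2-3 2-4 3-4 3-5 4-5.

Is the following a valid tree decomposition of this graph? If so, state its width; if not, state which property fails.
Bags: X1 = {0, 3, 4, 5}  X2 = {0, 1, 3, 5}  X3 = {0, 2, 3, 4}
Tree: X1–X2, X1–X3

Yes; width 3.

Every vertex of G appears in some bag (union = {0, 1, 2, 3, 4, 5}); every edge is covered by a bag; and for each vertex v the set of bags containing v is connected in the bag tree. The decomposition is therefore valid. The largest bag has 4 vertices, so the width is 3.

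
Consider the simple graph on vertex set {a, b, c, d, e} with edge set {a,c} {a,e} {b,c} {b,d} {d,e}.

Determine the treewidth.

A width-2 tree decomposition is:
Bags: B1 = {a, b, c}  B2 = {a, b, e}  B3 = {b, d, e}
Tree: B1–B2, B2–B3
The largest bag has 3 vertices, giving width 2; this decomposition certifies tw(G) ≤ 2. The edges b–c–a–e–d–b form a cycle, so G is not a tree and its treewidth is at least 2. Hence tw(G) = 2 exactly.

2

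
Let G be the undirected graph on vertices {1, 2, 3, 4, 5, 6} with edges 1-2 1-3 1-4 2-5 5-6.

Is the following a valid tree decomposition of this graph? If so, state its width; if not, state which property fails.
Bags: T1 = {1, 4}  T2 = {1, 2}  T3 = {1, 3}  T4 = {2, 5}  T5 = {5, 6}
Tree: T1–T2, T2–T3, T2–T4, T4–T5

Yes; width 1.

Every vertex of G appears in some bag (union = {1, 2, 3, 4, 5, 6}); every edge is covered by a bag; and for each vertex v the set of bags containing v is connected in the bag tree. The decomposition is therefore valid. The largest bag has 2 vertices, so the width is 1.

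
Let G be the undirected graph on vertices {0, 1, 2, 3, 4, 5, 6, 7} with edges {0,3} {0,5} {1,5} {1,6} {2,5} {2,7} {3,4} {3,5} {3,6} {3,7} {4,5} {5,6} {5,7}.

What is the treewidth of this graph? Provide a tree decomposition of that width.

The largest bag has 3 vertices, giving width 2; this decomposition certifies tw(G) ≤ 2. Conversely, {1, 5, 6} is a clique of size 3, and the vertices of any clique must share a bag in every tree decomposition; so some bag has ≥ 3 vertices and tw(G) ≥ 2. The upper and lower bounds meet at 2, so that is the treewidth.

Treewidth 2.
Bags: B1 = {3, 5, 6}  B2 = {1, 5, 6}  B3 = {3, 4, 5}  B4 = {3, 5, 7}  B5 = {2, 5, 7}  B6 = {0, 3, 5}
Tree: B1–B2, B1–B3, B1–B4, B4–B5, B3–B6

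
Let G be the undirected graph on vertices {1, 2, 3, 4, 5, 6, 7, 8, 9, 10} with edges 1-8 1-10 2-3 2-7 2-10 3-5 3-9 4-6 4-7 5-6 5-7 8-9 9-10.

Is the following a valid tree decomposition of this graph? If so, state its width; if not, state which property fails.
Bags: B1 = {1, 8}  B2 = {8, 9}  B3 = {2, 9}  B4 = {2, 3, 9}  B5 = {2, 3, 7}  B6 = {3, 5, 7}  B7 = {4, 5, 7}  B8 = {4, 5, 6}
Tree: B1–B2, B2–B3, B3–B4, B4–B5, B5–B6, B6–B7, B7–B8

No — vertex 10 appears in no bag.

A tree decomposition must satisfy three properties: every vertex lies in some bag; for every edge, both endpoints lie together in some bag; and for every vertex, the bags containing it form a connected subtree. Here vertex 10 appears in no bag, so the decomposition is invalid.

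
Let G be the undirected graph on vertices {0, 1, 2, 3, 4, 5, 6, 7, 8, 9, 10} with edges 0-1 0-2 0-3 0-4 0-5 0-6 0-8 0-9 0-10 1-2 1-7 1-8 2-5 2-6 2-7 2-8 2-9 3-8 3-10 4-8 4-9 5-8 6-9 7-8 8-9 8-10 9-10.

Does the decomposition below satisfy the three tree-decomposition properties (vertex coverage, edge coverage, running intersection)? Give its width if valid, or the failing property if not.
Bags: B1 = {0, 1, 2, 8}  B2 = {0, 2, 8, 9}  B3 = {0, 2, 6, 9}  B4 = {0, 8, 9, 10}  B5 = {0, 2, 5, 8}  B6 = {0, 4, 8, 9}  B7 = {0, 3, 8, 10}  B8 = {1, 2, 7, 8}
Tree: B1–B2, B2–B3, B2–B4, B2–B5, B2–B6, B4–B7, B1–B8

Every vertex of G appears in some bag (union = {0, 1, 2, 3, 4, 5, 6, 7, 8, 9, 10}); every edge is covered by a bag; and for each vertex v the set of bags containing v is connected in the bag tree. The decomposition is therefore valid. The largest bag has 4 vertices, so the width is 3.

Yes; width 3.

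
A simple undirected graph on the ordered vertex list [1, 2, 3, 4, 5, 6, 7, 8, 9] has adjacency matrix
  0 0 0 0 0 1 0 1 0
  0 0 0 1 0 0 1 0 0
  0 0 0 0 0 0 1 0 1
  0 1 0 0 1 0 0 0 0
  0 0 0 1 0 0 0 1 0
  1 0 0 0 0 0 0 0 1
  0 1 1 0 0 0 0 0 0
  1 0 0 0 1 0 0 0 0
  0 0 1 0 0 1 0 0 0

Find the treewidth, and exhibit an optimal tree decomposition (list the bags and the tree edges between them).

Treewidth 2.
One such decomposition:
Bags: B1 = {2, 4, 7}  B2 = {3, 4, 7}  B3 = {3, 4, 9}  B4 = {4, 6, 9}  B5 = {1, 4, 6}  B6 = {1, 4, 8}  B7 = {4, 5, 8}
Tree: B1–B2, B2–B3, B3–B4, B4–B5, B5–B6, B6–B7

Every bag has size at most 3, so the width is 3 − 1 = 2 and tw(G) ≤ 2. Since 4–2–7–3–9–6–1–8–5–4 is a cycle in G, G is not acyclic. Forests are exactly the graphs of treewidth ≤ 1, so tw(G) ≥ 2. Combining the bounds, tw(G) = 2.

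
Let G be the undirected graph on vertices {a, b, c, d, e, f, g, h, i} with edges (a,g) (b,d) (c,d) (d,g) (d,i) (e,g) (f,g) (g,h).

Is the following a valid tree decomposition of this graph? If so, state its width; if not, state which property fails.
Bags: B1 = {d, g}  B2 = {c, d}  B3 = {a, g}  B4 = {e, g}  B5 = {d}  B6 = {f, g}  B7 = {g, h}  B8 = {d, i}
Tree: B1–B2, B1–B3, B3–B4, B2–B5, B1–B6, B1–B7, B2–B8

No — vertex b appears in no bag.

A tree decomposition must satisfy three properties: every vertex lies in some bag; for every edge, both endpoints lie together in some bag; and for every vertex, the bags containing it form a connected subtree. Here vertex b appears in no bag, so the decomposition is invalid.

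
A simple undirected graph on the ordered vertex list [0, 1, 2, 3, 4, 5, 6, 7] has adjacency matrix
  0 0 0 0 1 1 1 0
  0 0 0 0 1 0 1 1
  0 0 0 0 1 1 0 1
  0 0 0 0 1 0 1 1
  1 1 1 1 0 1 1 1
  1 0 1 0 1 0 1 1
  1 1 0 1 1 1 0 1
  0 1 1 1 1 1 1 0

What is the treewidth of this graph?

A width-3 tree decomposition is:
Bags: B1 = {4, 5, 6, 7}  B2 = {0, 4, 5, 6}  B3 = {3, 4, 6, 7}  B4 = {2, 4, 5, 7}  B5 = {1, 4, 6, 7}
Tree: B1–B2, B1–B3, B1–B4, B3–B5
The largest bag has 4 vertices, giving width 3; this decomposition certifies tw(G) ≤ 3. Conversely, {2, 4, 5, 7} is a clique of size 4, and the vertices of any clique must share a bag in every tree decomposition; so some bag has ≥ 4 vertices and tw(G) ≥ 3. The upper and lower bounds meet at 3, so that is the treewidth.

3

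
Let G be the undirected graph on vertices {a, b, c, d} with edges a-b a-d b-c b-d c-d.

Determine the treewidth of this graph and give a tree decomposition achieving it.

Every bag has size at most 3, so the width is 3 − 1 = 2 and tw(G) ≤ 2. On the other hand G contains the 3-clique {b, c, d}. A clique must lie in a single bag of any decomposition, so no decomposition can have width below 2. Combining the bounds, tw(G) = 2.

Treewidth 2.
One optimal decomposition is:
Bags: B1 = {a, b, d}  B2 = {b, c, d}
Tree: B1–B2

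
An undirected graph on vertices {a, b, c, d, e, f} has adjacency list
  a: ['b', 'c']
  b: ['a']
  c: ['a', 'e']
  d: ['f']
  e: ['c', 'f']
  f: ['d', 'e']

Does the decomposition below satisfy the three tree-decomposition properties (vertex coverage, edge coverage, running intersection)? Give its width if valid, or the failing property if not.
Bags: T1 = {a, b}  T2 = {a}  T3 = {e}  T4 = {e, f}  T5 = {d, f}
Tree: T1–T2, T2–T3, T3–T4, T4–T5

No — vertex c appears in no bag.

A tree decomposition must satisfy three properties: every vertex lies in some bag; for every edge, both endpoints lie together in some bag; and for every vertex, the bags containing it form a connected subtree. Here vertex c appears in no bag, so the decomposition is invalid.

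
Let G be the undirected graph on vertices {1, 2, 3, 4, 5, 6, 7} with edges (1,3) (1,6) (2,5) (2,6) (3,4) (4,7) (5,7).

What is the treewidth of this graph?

2

A width-2 tree decomposition is:
Bags: B1 = {1, 3, 6}  B2 = {3, 4, 6}  B3 = {4, 6, 7}  B4 = {5, 6, 7}  B5 = {2, 5, 6}
Tree: B1–B2, B2–B3, B3–B4, B4–B5
Every bag has size at most 3, so the width is 3 − 1 = 2 and tw(G) ≤ 2. For the lower bound, G contains the cycle 6–1–3–4–7–5–2–6, so G is not a forest; only forests have treewidth ≤ 1, hence tw(G) ≥ 2. Therefore the treewidth is 2.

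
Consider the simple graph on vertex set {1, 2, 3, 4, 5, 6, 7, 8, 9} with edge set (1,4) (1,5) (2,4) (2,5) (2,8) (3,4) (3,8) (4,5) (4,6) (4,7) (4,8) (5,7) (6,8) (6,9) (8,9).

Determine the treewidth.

2

A width-2 tree decomposition is:
Bags: B1 = {2, 4, 8}  B2 = {2, 4, 5}  B3 = {3, 4, 8}  B4 = {1, 4, 5}  B5 = {4, 6, 8}  B6 = {6, 8, 9}  B7 = {4, 5, 7}
Tree: B1–B2, B1–B3, B2–B4, B3–B5, B5–B6, B2–B7
Each bag holds 3 vertices, so the decomposition has width 2, which upper-bounds the treewidth. On the other hand G contains the 3-clique {6, 8, 9}. A clique must lie in a single bag of any decomposition, so no decomposition can have width below 2. Therefore the treewidth is 2.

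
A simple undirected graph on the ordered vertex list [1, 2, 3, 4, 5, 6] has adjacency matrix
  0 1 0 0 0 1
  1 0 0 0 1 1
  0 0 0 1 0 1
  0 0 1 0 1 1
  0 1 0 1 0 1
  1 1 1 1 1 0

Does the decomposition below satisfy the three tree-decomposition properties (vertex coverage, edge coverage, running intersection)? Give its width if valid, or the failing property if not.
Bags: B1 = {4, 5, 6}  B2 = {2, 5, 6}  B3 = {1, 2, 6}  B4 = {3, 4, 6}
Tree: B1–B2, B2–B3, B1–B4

Yes; width 2.

Every vertex of G appears in some bag (union = {1, 2, 3, 4, 5, 6}); every edge is covered by a bag; and for each vertex v the set of bags containing v is connected in the bag tree. The decomposition is therefore valid. The largest bag has 3 vertices, so the width is 2.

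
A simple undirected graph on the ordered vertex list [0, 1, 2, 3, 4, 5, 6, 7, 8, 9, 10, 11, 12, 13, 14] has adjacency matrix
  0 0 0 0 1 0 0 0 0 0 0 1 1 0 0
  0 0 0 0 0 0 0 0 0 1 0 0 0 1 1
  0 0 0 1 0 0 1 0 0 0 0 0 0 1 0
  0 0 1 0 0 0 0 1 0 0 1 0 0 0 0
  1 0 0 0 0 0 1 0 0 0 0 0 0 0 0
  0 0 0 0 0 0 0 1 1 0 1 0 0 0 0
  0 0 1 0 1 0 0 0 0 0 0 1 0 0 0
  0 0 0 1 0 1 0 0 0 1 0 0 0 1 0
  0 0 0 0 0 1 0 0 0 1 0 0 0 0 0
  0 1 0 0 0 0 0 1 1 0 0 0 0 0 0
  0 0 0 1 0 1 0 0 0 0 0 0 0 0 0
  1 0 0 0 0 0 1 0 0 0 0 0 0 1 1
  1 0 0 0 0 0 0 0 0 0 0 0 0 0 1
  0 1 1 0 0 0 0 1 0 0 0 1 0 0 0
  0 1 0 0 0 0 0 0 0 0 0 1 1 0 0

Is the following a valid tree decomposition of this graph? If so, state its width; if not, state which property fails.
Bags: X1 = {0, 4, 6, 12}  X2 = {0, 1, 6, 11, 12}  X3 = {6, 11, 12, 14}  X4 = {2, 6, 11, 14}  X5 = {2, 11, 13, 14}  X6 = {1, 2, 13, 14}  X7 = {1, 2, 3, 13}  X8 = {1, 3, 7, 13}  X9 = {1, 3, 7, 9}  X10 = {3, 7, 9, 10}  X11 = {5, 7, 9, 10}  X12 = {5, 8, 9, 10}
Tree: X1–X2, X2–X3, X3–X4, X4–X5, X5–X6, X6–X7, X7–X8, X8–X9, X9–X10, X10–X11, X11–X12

No — bags containing vertex 1 are not connected in the tree.

A tree decomposition must satisfy three properties: every vertex lies in some bag; for every edge, both endpoints lie together in some bag; and for every vertex, the bags containing it form a connected subtree. Here bags containing vertex 1 are not connected in the tree, so the decomposition is invalid.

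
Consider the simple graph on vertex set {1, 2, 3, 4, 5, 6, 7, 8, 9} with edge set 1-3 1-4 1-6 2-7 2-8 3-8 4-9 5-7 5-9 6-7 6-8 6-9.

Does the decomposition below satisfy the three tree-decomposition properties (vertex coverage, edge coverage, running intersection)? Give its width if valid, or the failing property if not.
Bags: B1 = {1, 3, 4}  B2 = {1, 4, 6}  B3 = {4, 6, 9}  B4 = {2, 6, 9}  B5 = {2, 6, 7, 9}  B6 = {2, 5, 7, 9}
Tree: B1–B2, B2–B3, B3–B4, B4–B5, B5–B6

A tree decomposition must satisfy three properties: every vertex lies in some bag; for every edge, both endpoints lie together in some bag; and for every vertex, the bags containing it form a connected subtree. Here vertex 8 appears in no bag, so the decomposition is invalid.

No — vertex 8 appears in no bag.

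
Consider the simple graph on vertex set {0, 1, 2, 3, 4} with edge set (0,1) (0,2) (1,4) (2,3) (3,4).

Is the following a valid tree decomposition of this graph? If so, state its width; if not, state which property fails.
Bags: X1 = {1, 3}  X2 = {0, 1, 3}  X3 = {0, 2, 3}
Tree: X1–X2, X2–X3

No — vertex 4 appears in no bag.

A tree decomposition must satisfy three properties: every vertex lies in some bag; for every edge, both endpoints lie together in some bag; and for every vertex, the bags containing it form a connected subtree. Here vertex 4 appears in no bag, so the decomposition is invalid.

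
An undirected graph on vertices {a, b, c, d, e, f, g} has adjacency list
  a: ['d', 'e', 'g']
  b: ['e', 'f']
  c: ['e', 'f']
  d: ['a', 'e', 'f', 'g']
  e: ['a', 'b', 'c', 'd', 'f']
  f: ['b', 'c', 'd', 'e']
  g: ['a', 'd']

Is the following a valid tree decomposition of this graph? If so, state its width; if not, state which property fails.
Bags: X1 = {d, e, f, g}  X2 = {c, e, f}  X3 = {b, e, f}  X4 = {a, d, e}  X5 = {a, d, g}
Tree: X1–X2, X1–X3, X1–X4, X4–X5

No — bags containing vertex g are not connected in the tree.

A tree decomposition must satisfy three properties: every vertex lies in some bag; for every edge, both endpoints lie together in some bag; and for every vertex, the bags containing it form a connected subtree. Here bags containing vertex g are not connected in the tree, so the decomposition is invalid.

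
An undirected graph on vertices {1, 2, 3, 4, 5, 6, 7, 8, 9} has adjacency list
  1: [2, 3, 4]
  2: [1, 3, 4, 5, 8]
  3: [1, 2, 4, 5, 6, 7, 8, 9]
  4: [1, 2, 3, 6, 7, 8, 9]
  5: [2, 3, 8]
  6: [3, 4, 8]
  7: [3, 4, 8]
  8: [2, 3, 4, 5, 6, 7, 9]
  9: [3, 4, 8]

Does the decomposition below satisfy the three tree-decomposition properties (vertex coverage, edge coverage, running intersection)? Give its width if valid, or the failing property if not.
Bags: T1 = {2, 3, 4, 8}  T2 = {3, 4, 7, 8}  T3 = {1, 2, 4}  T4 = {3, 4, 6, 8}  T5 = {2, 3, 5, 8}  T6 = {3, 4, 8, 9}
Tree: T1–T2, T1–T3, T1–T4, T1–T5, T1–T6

No — edge (3,1) lies in no bag.

A tree decomposition must satisfy three properties: every vertex lies in some bag; for every edge, both endpoints lie together in some bag; and for every vertex, the bags containing it form a connected subtree. Here edge (3,1) lies in no bag, so the decomposition is invalid.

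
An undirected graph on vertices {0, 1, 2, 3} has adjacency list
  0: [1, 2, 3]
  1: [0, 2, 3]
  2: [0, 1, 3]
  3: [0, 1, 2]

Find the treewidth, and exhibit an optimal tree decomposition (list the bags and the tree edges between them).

Treewidth 3.
One optimal decomposition is:
Bags: B1 = {0, 1, 2, 3}
Tree: (single bag)

A single bag containing all 4 vertices is trivially a valid decomposition of width 3. For the lower bound, the 4 vertices {0, 1, 2, 3} are pairwise adjacent, and any tree decomposition puts a clique entirely inside one bag — forcing width ≥ 3. Therefore the treewidth is 3.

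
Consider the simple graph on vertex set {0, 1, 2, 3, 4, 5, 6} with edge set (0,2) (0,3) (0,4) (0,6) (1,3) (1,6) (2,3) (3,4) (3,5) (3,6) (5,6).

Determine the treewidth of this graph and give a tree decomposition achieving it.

The largest bag has 3 vertices, giving width 2; this decomposition certifies tw(G) ≤ 2. For the lower bound, the 3 vertices {0, 2, 3} are pairwise adjacent, and any tree decomposition puts a clique entirely inside one bag — forcing width ≥ 2. Therefore the treewidth is 2.

Treewidth 2.
Bags: B1 = {0, 3, 4}  B2 = {0, 3, 6}  B3 = {1, 3, 6}  B4 = {3, 5, 6}  B5 = {0, 2, 3}
Tree: B1–B2, B2–B3, B3–B4, B1–B5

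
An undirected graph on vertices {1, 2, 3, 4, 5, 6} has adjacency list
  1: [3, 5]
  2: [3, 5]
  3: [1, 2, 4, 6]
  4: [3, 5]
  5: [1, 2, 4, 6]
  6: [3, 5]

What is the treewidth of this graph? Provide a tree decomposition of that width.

Each bag holds 3 vertices, so the decomposition has width 2, which upper-bounds the treewidth. The edges 5–2–3–4–5 form a cycle, so G is not a tree and its treewidth is at least 2. Therefore the treewidth is 2.

Treewidth 2.
One optimal decomposition is:
Bags: B1 = {2, 3, 5}  B2 = {3, 4, 5}  B3 = {1, 3, 5}  B4 = {3, 5, 6}
Tree: B1–B2, B2–B3, B3–B4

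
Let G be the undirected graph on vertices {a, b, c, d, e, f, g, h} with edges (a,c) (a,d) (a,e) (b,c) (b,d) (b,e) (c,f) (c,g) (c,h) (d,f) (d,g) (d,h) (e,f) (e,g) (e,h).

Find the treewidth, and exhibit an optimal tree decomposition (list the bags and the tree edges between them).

Each bag holds 4 vertices, so the decomposition has width 3, which upper-bounds the treewidth. For the lower bound: the 4 vertex sets {a,d}, {e,f}, {c}, {g} are disjoint, each induces a connected subgraph, and every pair is joined by at least one edge of G. Contracting each set to a single vertex therefore yields K_{4} as a minor, and since treewidth is minor-monotone, tw(G) ≥ tw(K_{4}) = 3. Hence tw(G) = 3 exactly.

Treewidth 3.
Bags: B1 = {a, c, d, e}  B2 = {c, d, e, f}  B3 = {c, d, e, g}  B4 = {c, d, e, h}  B5 = {b, c, d, e}
Tree: B1–B2, B2–B3, B3–B4, B4–B5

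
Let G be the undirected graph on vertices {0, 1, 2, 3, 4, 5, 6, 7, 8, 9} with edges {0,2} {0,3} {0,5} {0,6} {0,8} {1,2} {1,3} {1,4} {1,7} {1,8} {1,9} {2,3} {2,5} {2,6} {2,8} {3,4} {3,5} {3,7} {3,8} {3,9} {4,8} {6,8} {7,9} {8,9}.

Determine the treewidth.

A width-3 tree decomposition is:
Bags: B1 = {1, 3, 4, 8}  B2 = {1, 2, 3, 8}  B3 = {0, 2, 3, 8}  B4 = {1, 3, 8, 9}  B5 = {0, 2, 6, 8}  B6 = {0, 2, 3, 5}  B7 = {1, 3, 7, 9}
Tree: B1–B2, B2–B3, B1–B4, B3–B5, B3–B6, B4–B7
Every bag has size at most 4, so the width is 4 − 1 = 3 and tw(G) ≤ 3. For the lower bound, the 4 vertices {0, 2, 3, 8} are pairwise adjacent, and any tree decomposition puts a clique entirely inside one bag — forcing width ≥ 3. Therefore the treewidth is 3.

3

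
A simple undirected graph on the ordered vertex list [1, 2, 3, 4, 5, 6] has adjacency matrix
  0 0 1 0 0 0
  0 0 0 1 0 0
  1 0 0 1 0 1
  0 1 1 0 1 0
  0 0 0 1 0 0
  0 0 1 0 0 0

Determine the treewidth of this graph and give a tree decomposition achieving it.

Each bag holds 2 vertices, so the decomposition has width 1, which upper-bounds the treewidth. G has an edge, so its treewidth is at least 1. Therefore the treewidth is 1.

Treewidth 1.
Bags: B1 = {3, 6}  B2 = {3, 4}  B3 = {2, 4}  B4 = {1, 3}  B5 = {4, 5}
Tree: B1–B2, B2–B3, B2–B4, B3–B5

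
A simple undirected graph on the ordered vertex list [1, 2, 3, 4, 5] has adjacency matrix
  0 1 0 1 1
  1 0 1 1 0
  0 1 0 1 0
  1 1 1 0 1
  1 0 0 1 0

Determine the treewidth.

2

A width-2 tree decomposition is:
Bags: B1 = {1, 4, 5}  B2 = {1, 2, 4}  B3 = {2, 3, 4}
Tree: B1–B2, B2–B3
Every bag has size at most 3, so the width is 3 − 1 = 2 and tw(G) ≤ 2. Conversely, {1, 2, 4} is a clique of size 3, and the vertices of any clique must share a bag in every tree decomposition; so some bag has ≥ 3 vertices and tw(G) ≥ 2. The upper and lower bounds meet at 2, so that is the treewidth.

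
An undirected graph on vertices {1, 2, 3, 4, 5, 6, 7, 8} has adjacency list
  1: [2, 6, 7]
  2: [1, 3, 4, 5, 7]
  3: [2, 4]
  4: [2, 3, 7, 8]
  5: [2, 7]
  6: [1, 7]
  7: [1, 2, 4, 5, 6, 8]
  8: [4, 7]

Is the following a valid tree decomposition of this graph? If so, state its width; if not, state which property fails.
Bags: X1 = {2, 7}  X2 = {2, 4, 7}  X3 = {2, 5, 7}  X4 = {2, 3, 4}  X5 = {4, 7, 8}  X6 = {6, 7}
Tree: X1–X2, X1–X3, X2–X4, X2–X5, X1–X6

No — vertex 1 appears in no bag.

A tree decomposition must satisfy three properties: every vertex lies in some bag; for every edge, both endpoints lie together in some bag; and for every vertex, the bags containing it form a connected subtree. Here vertex 1 appears in no bag, so the decomposition is invalid.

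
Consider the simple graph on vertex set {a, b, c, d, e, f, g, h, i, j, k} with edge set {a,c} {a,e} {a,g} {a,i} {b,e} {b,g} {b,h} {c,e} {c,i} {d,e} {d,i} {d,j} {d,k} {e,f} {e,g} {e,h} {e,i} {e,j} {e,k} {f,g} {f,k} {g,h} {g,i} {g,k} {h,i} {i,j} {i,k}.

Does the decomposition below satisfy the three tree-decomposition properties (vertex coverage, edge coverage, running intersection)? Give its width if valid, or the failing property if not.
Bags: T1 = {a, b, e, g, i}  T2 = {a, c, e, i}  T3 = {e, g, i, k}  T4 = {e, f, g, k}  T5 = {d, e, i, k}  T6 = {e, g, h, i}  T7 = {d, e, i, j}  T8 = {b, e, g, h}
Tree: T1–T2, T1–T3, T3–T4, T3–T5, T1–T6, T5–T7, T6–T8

No — bags containing vertex b are not connected in the tree.

A tree decomposition must satisfy three properties: every vertex lies in some bag; for every edge, both endpoints lie together in some bag; and for every vertex, the bags containing it form a connected subtree. Here bags containing vertex b are not connected in the tree, so the decomposition is invalid.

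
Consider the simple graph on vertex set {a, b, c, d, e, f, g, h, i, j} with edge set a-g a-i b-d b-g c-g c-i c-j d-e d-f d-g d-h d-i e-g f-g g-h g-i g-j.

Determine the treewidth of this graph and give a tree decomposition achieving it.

Each bag holds 3 vertices, so the decomposition has width 2, which upper-bounds the treewidth. For the lower bound, the 3 vertices {d, f, g} are pairwise adjacent, and any tree decomposition puts a clique entirely inside one bag — forcing width ≥ 2. Combining the bounds, tw(G) = 2.

Treewidth 2.
One such decomposition:
Bags: B1 = {d, g, i}  B2 = {b, d, g}  B3 = {c, g, i}  B4 = {d, f, g}  B5 = {d, g, h}  B6 = {c, g, j}  B7 = {d, e, g}  B8 = {a, g, i}
Tree: B1–B2, B1–B3, B2–B4, B1–B5, B3–B6, B1–B7, B1–B8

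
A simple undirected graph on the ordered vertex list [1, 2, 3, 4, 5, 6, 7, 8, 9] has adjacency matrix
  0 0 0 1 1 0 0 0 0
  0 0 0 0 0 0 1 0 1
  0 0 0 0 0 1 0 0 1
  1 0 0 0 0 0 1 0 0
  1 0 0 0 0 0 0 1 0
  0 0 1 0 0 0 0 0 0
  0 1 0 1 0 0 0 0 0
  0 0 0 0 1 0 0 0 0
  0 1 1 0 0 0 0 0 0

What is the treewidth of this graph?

A width-1 tree decomposition is:
Bags: B1 = {5, 8}  B2 = {1, 5}  B3 = {1, 4}  B4 = {4, 7}  B5 = {2, 7}  B6 = {2, 9}  B7 = {3, 9}  B8 = {3, 6}
Tree: B1–B2, B2–B3, B3–B4, B4–B5, B5–B6, B6–B7, B7–B8
Each bag holds 2 vertices, so the decomposition has width 1, which upper-bounds the treewidth. Since G has at least one edge (e.g. 8–5), it is not an edgeless graph, so tw(G) ≥ 1. The upper and lower bounds meet at 1, so that is the treewidth.

1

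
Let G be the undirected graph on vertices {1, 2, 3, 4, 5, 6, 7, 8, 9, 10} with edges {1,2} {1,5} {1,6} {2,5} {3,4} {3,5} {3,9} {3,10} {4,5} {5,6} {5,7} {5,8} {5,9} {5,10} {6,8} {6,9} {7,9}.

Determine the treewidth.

2

A width-2 tree decomposition is:
Bags: B1 = {5, 6, 9}  B2 = {3, 5, 9}  B3 = {3, 5, 10}  B4 = {1, 5, 6}  B5 = {1, 2, 5}  B6 = {5, 7, 9}  B7 = {5, 6, 8}  B8 = {3, 4, 5}
Tree: B1–B2, B2–B3, B1–B4, B4–B5, B2–B6, B4–B7, B2–B8
Each bag holds 3 vertices, so the decomposition has width 2, which upper-bounds the treewidth. On the other hand G contains the 3-clique {1, 2, 5}. A clique must lie in a single bag of any decomposition, so no decomposition can have width below 2. Combining the bounds, tw(G) = 2.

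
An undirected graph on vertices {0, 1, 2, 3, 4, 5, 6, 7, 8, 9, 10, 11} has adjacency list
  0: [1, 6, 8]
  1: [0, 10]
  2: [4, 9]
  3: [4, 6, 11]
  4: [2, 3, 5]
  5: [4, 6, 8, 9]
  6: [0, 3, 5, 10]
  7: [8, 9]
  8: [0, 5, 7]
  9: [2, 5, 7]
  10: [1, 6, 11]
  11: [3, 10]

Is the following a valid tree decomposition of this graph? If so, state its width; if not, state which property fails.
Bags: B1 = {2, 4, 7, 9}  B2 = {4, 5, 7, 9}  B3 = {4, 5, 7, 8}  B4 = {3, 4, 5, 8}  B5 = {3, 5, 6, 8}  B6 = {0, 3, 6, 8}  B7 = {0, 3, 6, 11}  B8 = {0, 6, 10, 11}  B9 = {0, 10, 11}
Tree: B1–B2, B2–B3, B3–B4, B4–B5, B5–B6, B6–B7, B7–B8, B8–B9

A tree decomposition must satisfy three properties: every vertex lies in some bag; for every edge, both endpoints lie together in some bag; and for every vertex, the bags containing it form a connected subtree. Here vertex 1 appears in no bag, so the decomposition is invalid.

No — vertex 1 appears in no bag.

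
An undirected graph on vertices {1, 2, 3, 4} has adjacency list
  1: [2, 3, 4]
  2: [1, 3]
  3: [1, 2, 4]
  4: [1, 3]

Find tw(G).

2

A width-2 tree decomposition is:
Bags: B1 = {1, 2, 3}  B2 = {1, 3, 4}
Tree: B1–B2
The largest bag has 3 vertices, giving width 2; this decomposition certifies tw(G) ≤ 2. For the lower bound, the 3 vertices {1, 2, 3} are pairwise adjacent, and any tree decomposition puts a clique entirely inside one bag — forcing width ≥ 2. Combining the bounds, tw(G) = 2.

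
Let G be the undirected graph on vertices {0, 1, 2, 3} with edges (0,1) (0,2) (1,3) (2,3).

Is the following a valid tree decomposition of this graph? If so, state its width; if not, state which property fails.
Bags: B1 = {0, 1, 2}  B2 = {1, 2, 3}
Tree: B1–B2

Yes; width 2.

Every vertex of G appears in some bag (union = {0, 1, 2, 3}); every edge is covered by a bag; and for each vertex v the set of bags containing v is connected in the bag tree. The decomposition is therefore valid. The largest bag has 3 vertices, so the width is 2.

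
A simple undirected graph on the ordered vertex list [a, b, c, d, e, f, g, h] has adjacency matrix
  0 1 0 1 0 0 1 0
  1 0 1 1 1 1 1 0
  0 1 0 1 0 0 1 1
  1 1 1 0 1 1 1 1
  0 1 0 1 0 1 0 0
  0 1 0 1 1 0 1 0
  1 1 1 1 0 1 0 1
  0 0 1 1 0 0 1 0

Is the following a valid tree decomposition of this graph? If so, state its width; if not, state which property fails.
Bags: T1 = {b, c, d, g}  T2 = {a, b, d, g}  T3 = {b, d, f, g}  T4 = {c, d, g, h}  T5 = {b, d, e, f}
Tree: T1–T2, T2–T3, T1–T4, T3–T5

Vertex coverage: the bags together contain {a, b, c, d, e, f, g, h}, the full vertex set. Edge coverage: each edge of G has both endpoints in at least one bag. Running intersection: for every vertex, the bags containing it form a connected subtree. All three properties hold, so this is a valid tree decomposition of width max|bag| − 1 = 3, and hence tw(G) ≤ 3.

Yes; width 3.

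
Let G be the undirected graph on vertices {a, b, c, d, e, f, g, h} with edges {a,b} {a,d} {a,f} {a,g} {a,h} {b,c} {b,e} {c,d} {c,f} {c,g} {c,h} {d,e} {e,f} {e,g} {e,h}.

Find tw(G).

A width-3 tree decomposition is:
Bags: B1 = {a, c, e, g}  B2 = {a, b, c, e}  B3 = {a, c, d, e}  B4 = {a, c, e, h}  B5 = {a, c, e, f}
Tree: B1–B2, B2–B3, B3–B4, B4–B5
Each bag holds 4 vertices, so the decomposition has width 3, which upper-bounds the treewidth. For the lower bound: the 4 vertex sets {c,g}, {b,e}, {a}, {d} are disjoint, each induces a connected subgraph, and every pair is joined by at least one edge of G. Contracting each set to a single vertex therefore yields K_{4} as a minor, and since treewidth is minor-monotone, tw(G) ≥ tw(K_{4}) = 3. Combining the bounds, tw(G) = 3.

3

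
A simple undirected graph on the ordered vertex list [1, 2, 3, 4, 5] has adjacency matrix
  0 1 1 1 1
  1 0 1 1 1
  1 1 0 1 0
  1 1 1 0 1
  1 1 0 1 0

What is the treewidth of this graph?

3

A width-3 tree decomposition is:
Bags: B1 = {1, 2, 4, 5}  B2 = {1, 2, 3, 4}
Tree: B1–B2
The largest bag has 4 vertices, giving width 3; this decomposition certifies tw(G) ≤ 3. Conversely, {1, 2, 3, 4} is a clique of size 4, and the vertices of any clique must share a bag in every tree decomposition; so some bag has ≥ 4 vertices and tw(G) ≥ 3. Hence tw(G) = 3 exactly.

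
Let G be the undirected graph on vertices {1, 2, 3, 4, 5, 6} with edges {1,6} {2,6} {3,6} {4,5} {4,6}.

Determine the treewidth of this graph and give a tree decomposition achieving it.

Treewidth 1.
One such decomposition:
Bags: B1 = {1, 6}  B2 = {3, 6}  B3 = {4, 6}  B4 = {4, 5}  B5 = {2, 6}
Tree: B1–B2, B1–B3, B3–B4, B2–B5

Each bag holds 2 vertices, so the decomposition has width 1, which upper-bounds the treewidth. G has an edge, so its treewidth is at least 1. Therefore the treewidth is 1.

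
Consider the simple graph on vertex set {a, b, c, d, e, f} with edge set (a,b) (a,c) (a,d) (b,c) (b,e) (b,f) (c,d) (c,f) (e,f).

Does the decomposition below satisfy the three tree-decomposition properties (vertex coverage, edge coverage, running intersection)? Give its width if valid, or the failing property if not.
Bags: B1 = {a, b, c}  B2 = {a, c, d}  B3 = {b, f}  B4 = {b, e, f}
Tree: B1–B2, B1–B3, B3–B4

A tree decomposition must satisfy three properties: every vertex lies in some bag; for every edge, both endpoints lie together in some bag; and for every vertex, the bags containing it form a connected subtree. Here edge (c,f) lies in no bag, so the decomposition is invalid.

No — edge (c,f) lies in no bag.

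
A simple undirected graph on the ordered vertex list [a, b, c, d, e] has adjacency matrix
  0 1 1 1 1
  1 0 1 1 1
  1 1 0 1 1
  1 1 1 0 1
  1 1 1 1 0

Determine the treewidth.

4

A width-4 tree decomposition is:
Bags: B1 = {a, b, c, d, e}
Tree: (single bag)
With just one bag of size 5, the width is 5 − 1 = 4, so tw(G) ≤ 4. For the lower bound, the 5 vertices {a, b, c, d, e} are pairwise adjacent, and any tree decomposition puts a clique entirely inside one bag — forcing width ≥ 4. Therefore the treewidth is 4.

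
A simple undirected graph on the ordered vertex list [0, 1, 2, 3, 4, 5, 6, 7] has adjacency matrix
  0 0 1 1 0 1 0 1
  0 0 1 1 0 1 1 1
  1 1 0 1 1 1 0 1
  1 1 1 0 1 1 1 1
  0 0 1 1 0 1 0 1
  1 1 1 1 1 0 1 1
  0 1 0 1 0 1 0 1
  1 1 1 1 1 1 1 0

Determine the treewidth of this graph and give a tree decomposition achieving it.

Every bag has size at most 5, so the width is 5 − 1 = 4 and tw(G) ≤ 4. Conversely, {0, 2, 3, 5, 7} is a clique of size 5, and the vertices of any clique must share a bag in every tree decomposition; so some bag has ≥ 5 vertices and tw(G) ≥ 4. Therefore the treewidth is 4.

Treewidth 4.
Bags: B1 = {1, 2, 3, 5, 7}  B2 = {0, 2, 3, 5, 7}  B3 = {2, 3, 4, 5, 7}  B4 = {1, 3, 5, 6, 7}
Tree: B1–B2, B2–B3, B1–B4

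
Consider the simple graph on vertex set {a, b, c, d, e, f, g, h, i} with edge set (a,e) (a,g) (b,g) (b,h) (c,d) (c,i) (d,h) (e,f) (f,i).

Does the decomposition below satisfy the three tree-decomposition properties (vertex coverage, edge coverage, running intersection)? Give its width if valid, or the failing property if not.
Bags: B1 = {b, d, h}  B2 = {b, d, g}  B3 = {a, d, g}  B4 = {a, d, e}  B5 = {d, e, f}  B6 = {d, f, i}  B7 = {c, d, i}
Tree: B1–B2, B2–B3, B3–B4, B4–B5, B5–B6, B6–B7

Yes; width 2.

Every vertex of G appears in some bag (union = {a, b, c, d, e, f, g, h, i}); every edge is covered by a bag; and for each vertex v the set of bags containing v is connected in the bag tree. The decomposition is therefore valid. The largest bag has 3 vertices, so the width is 2.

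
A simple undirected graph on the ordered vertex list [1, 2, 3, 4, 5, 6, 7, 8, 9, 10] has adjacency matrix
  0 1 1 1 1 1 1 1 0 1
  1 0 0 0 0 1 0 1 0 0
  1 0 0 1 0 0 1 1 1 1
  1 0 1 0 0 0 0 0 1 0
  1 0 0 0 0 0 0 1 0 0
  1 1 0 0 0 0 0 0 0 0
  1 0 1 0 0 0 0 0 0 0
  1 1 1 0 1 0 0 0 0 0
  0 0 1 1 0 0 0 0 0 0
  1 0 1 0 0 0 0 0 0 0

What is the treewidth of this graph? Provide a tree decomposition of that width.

The largest bag has 3 vertices, giving width 2; this decomposition certifies tw(G) ≤ 2. For the lower bound, the 3 vertices {1, 2, 8} are pairwise adjacent, and any tree decomposition puts a clique entirely inside one bag — forcing width ≥ 2. Hence tw(G) = 2 exactly.

Treewidth 2.
Bags: B1 = {1, 3, 8}  B2 = {1, 2, 8}  B3 = {1, 5, 8}  B4 = {1, 3, 4}  B5 = {1, 3, 7}  B6 = {1, 3, 10}  B7 = {1, 2, 6}  B8 = {3, 4, 9}
Tree: B1–B2, B2–B3, B1–B4, B4–B5, B5–B6, B2–B7, B4–B8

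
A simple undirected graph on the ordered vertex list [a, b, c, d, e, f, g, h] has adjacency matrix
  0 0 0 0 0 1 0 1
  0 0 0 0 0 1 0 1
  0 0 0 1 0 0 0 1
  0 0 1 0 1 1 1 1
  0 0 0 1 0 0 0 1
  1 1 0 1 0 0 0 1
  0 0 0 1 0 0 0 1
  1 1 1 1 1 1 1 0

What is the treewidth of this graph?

A width-2 tree decomposition is:
Bags: B1 = {d, f, h}  B2 = {a, f, h}  B3 = {d, e, h}  B4 = {d, g, h}  B5 = {b, f, h}  B6 = {c, d, h}
Tree: B1–B2, B1–B3, B3–B4, B2–B5, B4–B6
Each bag holds 3 vertices, so the decomposition has width 2, which upper-bounds the treewidth. Conversely, {d, g, h} is a clique of size 3, and the vertices of any clique must share a bag in every tree decomposition; so some bag has ≥ 3 vertices and tw(G) ≥ 2. Therefore the treewidth is 2.

2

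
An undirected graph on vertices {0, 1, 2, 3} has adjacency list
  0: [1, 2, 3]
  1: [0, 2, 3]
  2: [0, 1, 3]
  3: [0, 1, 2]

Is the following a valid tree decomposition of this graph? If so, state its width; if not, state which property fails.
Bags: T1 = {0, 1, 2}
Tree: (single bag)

No — vertex 3 appears in no bag.

A tree decomposition must satisfy three properties: every vertex lies in some bag; for every edge, both endpoints lie together in some bag; and for every vertex, the bags containing it form a connected subtree. Here vertex 3 appears in no bag, so the decomposition is invalid.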